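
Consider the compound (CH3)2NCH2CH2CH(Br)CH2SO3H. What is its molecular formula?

Atom tally by fragment:
  (CH3)2NCH2 → C:3 H:8 N:1
  CH2 → C:1 H:2
  CH(Br) → C:1 H:1 Br:1
  CH2SO3H → C:1 H:3 S:1 O:3
Element totals:
  C: 6
  H: 14
  Br: 1
  N: 1
  O: 3
  S: 1

C6H14BrNO3S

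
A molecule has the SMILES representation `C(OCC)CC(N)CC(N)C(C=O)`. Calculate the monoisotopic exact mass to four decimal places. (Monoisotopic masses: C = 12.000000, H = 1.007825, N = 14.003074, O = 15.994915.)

188.1525

Atom tally by fragment:
  C2H5OCH2 → C:3 H:7 O:1
  CH2 → C:1 H:2
  CH(NH2) → C:1 H:3 N:1
  CH2 → C:1 H:2
  CH(NH2) → C:1 H:3 N:1
  CH2CHO → C:2 H:3 O:1
Element totals:
  C: 9
  H: 20
  N: 2
  O: 2
Molecular formula: C9H20N2O2.
  M = 9(12.0) + 20(1.007825) + 2(14.003074) + 2(15.994915)
    = 108.000000 + 20.156500 + 28.006148 + 31.989830 = 188.152478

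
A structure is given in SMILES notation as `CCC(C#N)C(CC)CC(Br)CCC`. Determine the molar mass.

Atom tally by fragment:
  CH3 → C:1 H:3
  CH2 → C:1 H:2
  CH(CN) → C:2 H:1 N:1
  CH(C2H5) → C:3 H:6
  CH2 → C:1 H:2
  CH(Br) → C:1 H:1 Br:1
  CH2 → C:1 H:2
  CH2 → C:1 H:2
  CH3 → C:1 H:3
Element totals:
  C: 12
  H: 22
  Br: 1
  N: 1
Molecular formula: C12H22BrN.
  M = 12(12.011) + 22(1.008) + 79.904 + 14.007
    = 144.132 + 22.176 + 79.904 + 14.007 = 260.219

260.22 g/mol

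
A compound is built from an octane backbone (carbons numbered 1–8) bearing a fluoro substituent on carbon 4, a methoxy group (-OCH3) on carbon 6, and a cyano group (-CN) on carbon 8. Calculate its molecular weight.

187.26 g/mol

Atom tally by fragment:
  CH3 → C:1 H:3
  CH2 → C:1 H:2
  CH2 → C:1 H:2
  CH(F) → C:1 H:1 F:1
  CH2 → C:1 H:2
  CH(OCH3) → C:2 H:4 O:1
  CH2 → C:1 H:2
  CH2CN → C:2 H:2 N:1
Element totals:
  C: 10
  H: 18
  F: 1
  N: 1
  O: 1
Molecular formula: C10H18FNO.
  M = 10(12.011) + 18(1.008) + 18.998 + 14.007 + 15.999
    = 120.110 + 18.144 + 18.998 + 14.007 + 15.999 = 187.258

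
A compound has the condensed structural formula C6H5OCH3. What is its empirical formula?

Element totals:
  C: 7
  H: 8
  O: 1
Molecular formula: C7H8O.
gcd of subscripts (7, 8, 1) = 1, so the empirical formula equals the molecular formula.

C7H8O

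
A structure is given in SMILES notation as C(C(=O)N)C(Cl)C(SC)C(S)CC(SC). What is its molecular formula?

Atom tally by fragment:
  H2NOCCH2 → C:2 H:4 O:1 N:1
  CH(Cl) → C:1 H:1 Cl:1
  CH(SCH3) → C:2 H:4 S:1
  CH(SH) → C:1 H:2 S:1
  CH2 → C:1 H:2
  CH2SCH3 → C:2 H:5 S:1
Element totals:
  C: 9
  H: 18
  Cl: 1
  N: 1
  O: 1
  S: 3

C9H18ClNOS3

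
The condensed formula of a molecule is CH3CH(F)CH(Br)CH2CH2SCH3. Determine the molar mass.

215.12 g/mol

Atom tally by fragment:
  CH3 → C:1 H:3
  CH(F) → C:1 H:1 F:1
  CH(Br) → C:1 H:1 Br:1
  CH2 → C:1 H:2
  CH2SCH3 → C:2 H:5 S:1
Element totals:
  C: 6
  H: 12
  Br: 1
  F: 1
  S: 1
Molecular formula: C6H12BrFS.
  M = 6(12.011) + 12(1.008) + 79.904 + 18.998 + 32.06
    = 72.066 + 12.096 + 79.904 + 18.998 + 32.060 = 215.124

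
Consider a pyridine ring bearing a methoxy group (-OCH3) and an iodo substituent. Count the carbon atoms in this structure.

6

Atom tally by fragment:
  pyridine ring core → C:5 H:5 N:1
  (− 2 ring H displaced by substituents)
  + OCH3 → C:1 H:3 O:1
  + I → I:1
Element totals:
  C: 6
  H: 6
  I: 1
  N: 1
  O: 1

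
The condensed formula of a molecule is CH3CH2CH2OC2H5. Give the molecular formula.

C5H12O

Atom tally by fragment:
  CH3 → C:1 H:3
  CH2 → C:1 H:2
  CH2OC2H5 → C:3 H:7 O:1
Element totals:
  C: 5
  H: 12
  O: 1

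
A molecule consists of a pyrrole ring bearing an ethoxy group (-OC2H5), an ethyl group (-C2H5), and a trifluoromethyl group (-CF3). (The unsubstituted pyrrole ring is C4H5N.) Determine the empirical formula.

Atom tally by fragment:
  pyrrole ring core → C:4 H:5 N:1
  (− 3 ring H displaced by substituents)
  + OC2H5 → C:2 H:5 O:1
  + C2H5 → C:2 H:5
  + CF3 → C:1 F:3
Element totals:
  C: 9
  H: 12
  F: 3
  N: 1
  O: 1
Molecular formula: C9H12F3NO.
gcd of subscripts (9, 3, 12, 1, 1) = 1, so the empirical formula equals the molecular formula.

C9H12F3NO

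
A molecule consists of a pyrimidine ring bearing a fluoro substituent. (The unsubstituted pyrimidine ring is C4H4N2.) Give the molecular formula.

Atom tally by fragment:
  pyrimidine ring core → C:4 H:4 N:2
  (− 1 ring H displaced by substituents)
  + F → F:1
Element totals:
  C: 4
  H: 3
  F: 1
  N: 2

C4H3FN2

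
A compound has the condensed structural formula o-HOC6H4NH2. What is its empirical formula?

Atom tally by fragment:
  benzene ring core → C:6 H:6
  (− 2 ring H displaced by substituents)
  + OH → O:1 H:1
  + NH2 → N:1 H:2
Element totals:
  C: 6
  H: 7
  N: 1
  O: 1
Molecular formula: C6H7NO.
gcd of subscripts (6, 7, 1, 1) = 1, so the empirical formula equals the molecular formula.

C6H7NO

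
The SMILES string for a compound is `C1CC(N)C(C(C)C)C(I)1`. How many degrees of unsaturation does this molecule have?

1

Atom tally by fragment:
  cyclopentane ring core → C:5 H:10
  (− 3 ring H displaced by substituents)
  + NH2 → N:1 H:2
  + CH(CH3)2 → C:3 H:7
  + I → I:1
Element totals:
  C: 8
  H: 16
  I: 1
  N: 1
Molecular formula: C8H16IN.
DoU = (2C + 2 + N − H − X) / 2 = (2·8 + 2 + 1 − 16 − 1) / 2 = 1.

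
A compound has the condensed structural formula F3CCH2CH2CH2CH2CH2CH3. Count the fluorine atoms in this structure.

Element totals:
  C: 7
  H: 13
  F: 3

3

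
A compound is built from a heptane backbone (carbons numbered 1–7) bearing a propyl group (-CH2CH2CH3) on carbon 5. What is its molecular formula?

Atom tally by fragment:
  CH3 → C:1 H:3
  CH2 → C:1 H:2
  CH2 → C:1 H:2
  CH2 → C:1 H:2
  CH(CH2CH2CH3) → C:4 H:8
  CH2 → C:1 H:2
  CH3 → C:1 H:3
Element totals:
  C: 10
  H: 22

C10H22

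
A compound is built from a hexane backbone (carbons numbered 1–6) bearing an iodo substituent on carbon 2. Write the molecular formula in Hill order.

C6H13I

Atom tally by fragment:
  CH3 → C:1 H:3
  CH(I) → C:1 H:1 I:1
  CH2 → C:1 H:2
  CH2 → C:1 H:2
  CH2 → C:1 H:2
  CH3 → C:1 H:3
Element totals:
  C: 6
  H: 13
  I: 1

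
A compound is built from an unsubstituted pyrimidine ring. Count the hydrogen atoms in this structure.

4

Atom tally by fragment:
  pyrimidine ring core → C:4 H:4 N:2
Element totals:
  C: 4
  H: 4
  N: 2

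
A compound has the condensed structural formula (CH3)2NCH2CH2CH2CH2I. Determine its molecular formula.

C6H14IN

Element totals:
  C: 6
  H: 14
  I: 1
  N: 1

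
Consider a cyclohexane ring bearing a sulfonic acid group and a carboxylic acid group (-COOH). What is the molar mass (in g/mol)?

208.23 g/mol

Atom tally by fragment:
  cyclohexane ring core → C:6 H:12
  (− 2 ring H displaced by substituents)
  + SO3H → S:1 O:3 H:1
  + COOH → C:1 H:1 O:2
Element totals:
  C: 7
  H: 12
  O: 5
  S: 1
Molecular formula: C7H12O5S.
  M = 7(12.011) + 12(1.008) + 5(15.999) + 32.06
    = 84.077 + 12.096 + 79.995 + 32.060 = 208.228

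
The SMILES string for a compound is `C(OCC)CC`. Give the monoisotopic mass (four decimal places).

Atom tally by fragment:
  C2H5OCH2 → C:3 H:7 O:1
  CH2 → C:1 H:2
  CH3 → C:1 H:3
Element totals:
  C: 5
  H: 12
  O: 1
Molecular formula: C5H12O.
  M = 5(12.0) + 12(1.007825) + 15.994915
    = 60.000000 + 12.093900 + 15.994915 = 88.088815

88.0888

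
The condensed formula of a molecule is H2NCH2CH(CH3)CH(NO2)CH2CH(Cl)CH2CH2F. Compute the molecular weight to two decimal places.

226.68 g/mol

Atom tally by fragment:
  H2NCH2 → C:1 H:4 N:1
  CH(CH3) → C:2 H:4
  CH(NO2) → C:1 H:1 N:1 O:2
  CH2 → C:1 H:2
  CH(Cl) → C:1 H:1 Cl:1
  CH2 → C:1 H:2
  CH2F → C:1 H:2 F:1
Element totals:
  C: 8
  H: 16
  Cl: 1
  F: 1
  N: 2
  O: 2
Molecular formula: C8H16ClFN2O2.
  M = 8(12.011) + 16(1.008) + 35.45 + 18.998 + 2(14.007) + 2(15.999)
    = 96.088 + 16.128 + 35.450 + 18.998 + 28.014 + 31.998 = 226.676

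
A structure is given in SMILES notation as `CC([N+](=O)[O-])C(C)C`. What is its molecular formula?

C5H11NO2

Atom tally by fragment:
  CH3 → C:1 H:3
  CH(NO2) → C:1 H:1 N:1 O:2
  CH(CH3) → C:2 H:4
  CH3 → C:1 H:3
Element totals:
  C: 5
  H: 11
  N: 1
  O: 2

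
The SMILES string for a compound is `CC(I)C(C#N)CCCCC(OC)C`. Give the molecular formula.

C11H20INO

Atom tally by fragment:
  CH3 → C:1 H:3
  CH(I) → C:1 H:1 I:1
  CH(CN) → C:2 H:1 N:1
  CH2 → C:1 H:2
  CH2 → C:1 H:2
  CH2 → C:1 H:2
  CH2 → C:1 H:2
  CH(OCH3) → C:2 H:4 O:1
  CH3 → C:1 H:3
Element totals:
  C: 11
  H: 20
  I: 1
  N: 1
  O: 1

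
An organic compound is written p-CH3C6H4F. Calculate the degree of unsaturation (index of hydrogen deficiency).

Element totals:
  C: 7
  H: 7
  F: 1
Molecular formula: C7H7F.
DoU = (2C + 2 + N − H − X) / 2 = (2·7 + 2 + 0 − 7 − 1) / 2 = 4.

4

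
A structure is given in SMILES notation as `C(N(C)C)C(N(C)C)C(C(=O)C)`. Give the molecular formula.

Atom tally by fragment:
  (CH3)2NCH2 → C:3 H:8 N:1
  CH(N(CH3)2) → C:3 H:7 N:1
  CH2COCH3 → C:3 H:5 O:1
Element totals:
  C: 9
  H: 20
  N: 2
  O: 1

C9H20N2O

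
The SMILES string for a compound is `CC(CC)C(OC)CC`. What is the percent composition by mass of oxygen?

Atom tally by fragment:
  CH3 → C:1 H:3
  CH(C2H5) → C:3 H:6
  CH(OCH3) → C:2 H:4 O:1
  CH2 → C:1 H:2
  CH3 → C:1 H:3
Element totals:
  C: 8
  H: 18
  O: 1
Molecular formula: C8H18O.
Molar mass = 130.231 g/mol.
Mass from O: 1 × 15.999 = 15.999 g/mol.
%O = 15.999 / 130.231 × 100 = 12.29%.

12.29%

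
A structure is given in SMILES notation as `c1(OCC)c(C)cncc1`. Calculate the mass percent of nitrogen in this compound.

10.21%

Atom tally by fragment:
  pyridine ring core → C:5 H:5 N:1
  (− 2 ring H displaced by substituents)
  + OC2H5 → C:2 H:5 O:1
  + CH3 → C:1 H:3
Element totals:
  C: 8
  H: 11
  N: 1
  O: 1
Molecular formula: C8H11NO.
Molar mass = 137.182 g/mol.
Mass from N: 1 × 14.007 = 14.007 g/mol.
%N = 14.007 / 137.182 × 100 = 10.21%.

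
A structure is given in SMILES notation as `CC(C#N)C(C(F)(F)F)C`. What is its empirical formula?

C6H8F3N

Atom tally by fragment:
  CH3 → C:1 H:3
  CH(CN) → C:2 H:1 N:1
  CH(CF3) → C:2 H:1 F:3
  CH3 → C:1 H:3
Element totals:
  C: 6
  H: 8
  F: 3
  N: 1
Molecular formula: C6H8F3N.
gcd of subscripts (6, 3, 8, 1) = 1, so the empirical formula equals the molecular formula.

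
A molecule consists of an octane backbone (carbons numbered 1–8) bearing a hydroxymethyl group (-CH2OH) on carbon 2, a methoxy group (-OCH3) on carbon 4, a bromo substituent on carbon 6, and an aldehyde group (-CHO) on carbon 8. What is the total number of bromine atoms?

1

Atom tally by fragment:
  CH3 → C:1 H:3
  CH(CH2OH) → C:2 H:4 O:1
  CH2 → C:1 H:2
  CH(OCH3) → C:2 H:4 O:1
  CH2 → C:1 H:2
  CH(Br) → C:1 H:1 Br:1
  CH2 → C:1 H:2
  CH2CHO → C:2 H:3 O:1
Element totals:
  C: 11
  H: 21
  Br: 1
  O: 3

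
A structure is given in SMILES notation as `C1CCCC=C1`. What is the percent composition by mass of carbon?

Atom tally by fragment:
  cyclohexene ring core → C:6 H:10
Element totals:
  C: 6
  H: 10
Molecular formula: C6H10.
Molar mass = 82.146 g/mol.
Mass from C: 6 × 12.011 = 72.066 g/mol.
%C = 72.066 / 82.146 × 100 = 87.73%.

87.73%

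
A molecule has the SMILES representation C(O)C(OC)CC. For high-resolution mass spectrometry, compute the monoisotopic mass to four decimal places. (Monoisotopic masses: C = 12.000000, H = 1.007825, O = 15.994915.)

104.0837

Atom tally by fragment:
  HOCH2 → C:1 H:3 O:1
  CH(OCH3) → C:2 H:4 O:1
  CH2 → C:1 H:2
  CH3 → C:1 H:3
Element totals:
  C: 5
  H: 12
  O: 2
Molecular formula: C5H12O2.
  M = 5(12.0) + 12(1.007825) + 2(15.994915)
    = 60.000000 + 12.093900 + 31.989830 = 104.083730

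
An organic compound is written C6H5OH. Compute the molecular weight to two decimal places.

Element totals:
  C: 6
  H: 6
  O: 1
Molecular formula: C6H6O.
  M = 6(12.011) + 6(1.008) + 15.999
    = 72.066 + 6.048 + 15.999 = 94.113

94.11 g/mol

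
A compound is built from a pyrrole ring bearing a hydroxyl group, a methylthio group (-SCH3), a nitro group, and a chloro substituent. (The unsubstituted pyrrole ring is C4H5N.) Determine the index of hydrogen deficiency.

4

Atom tally by fragment:
  pyrrole ring core → C:4 H:5 N:1
  (− 4 ring H displaced by substituents)
  + OH → O:1 H:1
  + SCH3 → C:1 H:3 S:1
  + NO2 → N:1 O:2
  + Cl → Cl:1
Element totals:
  C: 5
  H: 5
  Cl: 1
  N: 2
  O: 3
  S: 1
Molecular formula: C5H5ClN2O3S.
DoU = (2C + 2 + N − H − X) / 2 = (2·5 + 2 + 2 − 5 − 1) / 2 = 4.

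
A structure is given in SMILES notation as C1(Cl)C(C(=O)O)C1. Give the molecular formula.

C4H5ClO2

Atom tally by fragment:
  cyclopropane ring core → C:3 H:6
  (− 2 ring H displaced by substituents)
  + Cl → Cl:1
  + COOH → C:1 H:1 O:2
Element totals:
  C: 4
  H: 5
  Cl: 1
  O: 2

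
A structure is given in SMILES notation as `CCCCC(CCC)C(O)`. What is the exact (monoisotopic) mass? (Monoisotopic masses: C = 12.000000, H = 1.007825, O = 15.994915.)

Atom tally by fragment:
  CH3 → C:1 H:3
  CH2 → C:1 H:2
  CH2 → C:1 H:2
  CH2 → C:1 H:2
  CH(CH2CH2CH3) → C:4 H:8
  CH2OH → C:1 H:3 O:1
Element totals:
  C: 9
  H: 20
  O: 1
Molecular formula: C9H20O.
  M = 9(12.0) + 20(1.007825) + 15.994915
    = 108.000000 + 20.156500 + 15.994915 = 144.151415

144.1514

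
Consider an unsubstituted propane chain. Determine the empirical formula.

C3H8

Atom tally by fragment:
  CH3 → C:1 H:3
  CH2 → C:1 H:2
  CH3 → C:1 H:3
Element totals:
  C: 3
  H: 8
Molecular formula: C3H8.
gcd of subscripts (3, 8) = 1, so the empirical formula equals the molecular formula.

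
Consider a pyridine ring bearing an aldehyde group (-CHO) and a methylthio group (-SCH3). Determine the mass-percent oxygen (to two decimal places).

10.44%

Atom tally by fragment:
  pyridine ring core → C:5 H:5 N:1
  (− 2 ring H displaced by substituents)
  + CHO → C:1 H:1 O:1
  + SCH3 → C:1 H:3 S:1
Element totals:
  C: 7
  H: 7
  N: 1
  O: 1
  S: 1
Molecular formula: C7H7NOS.
Molar mass = 153.199 g/mol.
Mass from O: 1 × 15.999 = 15.999 g/mol.
%O = 15.999 / 153.199 × 100 = 10.44%.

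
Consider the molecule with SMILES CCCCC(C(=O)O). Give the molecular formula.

Atom tally by fragment:
  CH3 → C:1 H:3
  CH2 → C:1 H:2
  CH2 → C:1 H:2
  CH2 → C:1 H:2
  CH2COOH → C:2 H:3 O:2
Element totals:
  C: 6
  H: 12
  O: 2

C6H12O2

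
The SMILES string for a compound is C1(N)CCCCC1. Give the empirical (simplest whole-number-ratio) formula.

Atom tally by fragment:
  cyclohexane ring core → C:6 H:12
  (− 1 ring H displaced by substituents)
  + NH2 → N:1 H:2
Element totals:
  C: 6
  H: 13
  N: 1
Molecular formula: C6H13N.
gcd of subscripts (6, 13, 1) = 1, so the empirical formula equals the molecular formula.

C6H13N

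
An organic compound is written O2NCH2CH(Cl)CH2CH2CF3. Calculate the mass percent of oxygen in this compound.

Atom tally by fragment:
  O2NCH2 → C:1 H:2 N:1 O:2
  CH(Cl) → C:1 H:1 Cl:1
  CH2 → C:1 H:2
  CH2CF3 → C:2 H:2 F:3
Element totals:
  C: 5
  H: 7
  Cl: 1
  F: 3
  N: 1
  O: 2
Molecular formula: C5H7ClF3NO2.
Molar mass = 205.560 g/mol.
Mass from O: 2 × 15.999 = 31.998 g/mol.
%O = 31.998 / 205.560 × 100 = 15.57%.

15.57%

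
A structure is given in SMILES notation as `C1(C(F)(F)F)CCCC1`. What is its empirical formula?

C2H3F

Atom tally by fragment:
  cyclopentane ring core → C:5 H:10
  (− 1 ring H displaced by substituents)
  + CF3 → C:1 F:3
Element totals:
  C: 6
  H: 9
  F: 3
Molecular formula: C6H9F3.
gcd of subscripts = 3; dividing each by 3:
  C: 6/3 = 2
  F: 3/3 = 1
  H: 9/3 = 3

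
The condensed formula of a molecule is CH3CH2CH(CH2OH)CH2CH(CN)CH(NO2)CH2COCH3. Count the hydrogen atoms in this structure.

Atom tally by fragment:
  CH3 → C:1 H:3
  CH2 → C:1 H:2
  CH(CH2OH) → C:2 H:4 O:1
  CH2 → C:1 H:2
  CH(CN) → C:2 H:1 N:1
  CH(NO2) → C:1 H:1 N:1 O:2
  CH2COCH3 → C:3 H:5 O:1
Element totals:
  C: 11
  H: 18
  N: 2
  O: 4

18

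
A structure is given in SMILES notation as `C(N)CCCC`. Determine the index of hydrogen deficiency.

Atom tally by fragment:
  H2NCH2 → C:1 H:4 N:1
  CH2 → C:1 H:2
  CH2 → C:1 H:2
  CH2 → C:1 H:2
  CH3 → C:1 H:3
Element totals:
  C: 5
  H: 13
  N: 1
Molecular formula: C5H13N.
DoU = (2C + 2 + N − H − X) / 2 = (2·5 + 2 + 1 − 13 − 0) / 2 = 0.

0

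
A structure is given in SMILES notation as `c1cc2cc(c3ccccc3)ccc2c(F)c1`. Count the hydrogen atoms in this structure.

Atom tally by fragment:
  naphthalene ring system core → C:10 H:8
  (− 2 ring H displaced by substituents)
  + C6H5 → C:6 H:5
  + F → F:1
Element totals:
  C: 16
  H: 11
  F: 1

11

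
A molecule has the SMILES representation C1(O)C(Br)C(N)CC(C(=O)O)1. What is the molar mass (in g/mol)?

224.05 g/mol

Atom tally by fragment:
  cyclopentane ring core → C:5 H:10
  (− 4 ring H displaced by substituents)
  + OH → O:1 H:1
  + Br → Br:1
  + NH2 → N:1 H:2
  + COOH → C:1 H:1 O:2
Element totals:
  C: 6
  H: 10
  Br: 1
  N: 1
  O: 3
Molecular formula: C6H10BrNO3.
  M = 6(12.011) + 10(1.008) + 79.904 + 14.007 + 3(15.999)
    = 72.066 + 10.080 + 79.904 + 14.007 + 47.997 = 224.054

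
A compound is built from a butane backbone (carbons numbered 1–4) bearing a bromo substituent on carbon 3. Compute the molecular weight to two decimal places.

137.02 g/mol

Atom tally by fragment:
  CH3 → C:1 H:3
  CH2 → C:1 H:2
  CH(Br) → C:1 H:1 Br:1
  CH3 → C:1 H:3
Element totals:
  C: 4
  H: 9
  Br: 1
Molecular formula: C4H9Br.
  M = 4(12.011) + 9(1.008) + 79.904
    = 48.044 + 9.072 + 79.904 = 137.020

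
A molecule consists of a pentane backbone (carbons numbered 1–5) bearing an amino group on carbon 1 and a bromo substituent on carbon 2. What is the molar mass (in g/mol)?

Atom tally by fragment:
  H2NCH2 → C:1 H:4 N:1
  CH(Br) → C:1 H:1 Br:1
  CH2 → C:1 H:2
  CH2 → C:1 H:2
  CH3 → C:1 H:3
Element totals:
  C: 5
  H: 12
  Br: 1
  N: 1
Molecular formula: C5H12BrN.
  M = 5(12.011) + 12(1.008) + 79.904 + 14.007
    = 60.055 + 12.096 + 79.904 + 14.007 = 166.062

166.06 g/mol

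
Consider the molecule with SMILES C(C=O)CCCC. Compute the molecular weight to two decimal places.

Atom tally by fragment:
  OHCCH2 → C:2 H:3 O:1
  CH2 → C:1 H:2
  CH2 → C:1 H:2
  CH2 → C:1 H:2
  CH3 → C:1 H:3
Element totals:
  C: 6
  H: 12
  O: 1
Molecular formula: C6H12O.
  M = 6(12.011) + 12(1.008) + 15.999
    = 72.066 + 12.096 + 15.999 = 100.161

100.16 g/mol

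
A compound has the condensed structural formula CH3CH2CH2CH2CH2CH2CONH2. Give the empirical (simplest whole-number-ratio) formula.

C7H15NO

Atom tally by fragment:
  CH3 → C:1 H:3
  CH2 → C:1 H:2
  CH2 → C:1 H:2
  CH2 → C:1 H:2
  CH2 → C:1 H:2
  CH2CONH2 → C:2 H:4 O:1 N:1
Element totals:
  C: 7
  H: 15
  N: 1
  O: 1
Molecular formula: C7H15NO.
gcd of subscripts (7, 15, 1, 1) = 1, so the empirical formula equals the molecular formula.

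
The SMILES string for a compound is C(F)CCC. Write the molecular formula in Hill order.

Atom tally by fragment:
  FCH2 → C:1 H:2 F:1
  CH2 → C:1 H:2
  CH2 → C:1 H:2
  CH3 → C:1 H:3
Element totals:
  C: 4
  H: 9
  F: 1

C4H9F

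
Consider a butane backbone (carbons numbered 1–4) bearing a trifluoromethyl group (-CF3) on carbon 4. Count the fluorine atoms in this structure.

Atom tally by fragment:
  CH3 → C:1 H:3
  CH2 → C:1 H:2
  CH2 → C:1 H:2
  CH2CF3 → C:2 H:2 F:3
Element totals:
  C: 5
  H: 9
  F: 3

3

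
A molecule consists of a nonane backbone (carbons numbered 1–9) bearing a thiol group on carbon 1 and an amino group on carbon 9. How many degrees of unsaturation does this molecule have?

Atom tally by fragment:
  HSCH2 → C:1 H:3 S:1
  CH2 → C:1 H:2
  CH2 → C:1 H:2
  CH2 → C:1 H:2
  CH2 → C:1 H:2
  CH2 → C:1 H:2
  CH2 → C:1 H:2
  CH2 → C:1 H:2
  CH2NH2 → C:1 H:4 N:1
Element totals:
  C: 9
  H: 21
  N: 1
  S: 1
Molecular formula: C9H21NS.
DoU = (2C + 2 + N − H − X) / 2 = (2·9 + 2 + 1 − 21 − 0) / 2 = 0.

0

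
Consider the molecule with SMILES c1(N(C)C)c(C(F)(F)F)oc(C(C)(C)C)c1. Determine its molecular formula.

Atom tally by fragment:
  furan ring core → C:4 H:4 O:1
  (− 3 ring H displaced by substituents)
  + N(CH3)2 → N:1 C:2 H:6
  + CF3 → C:1 F:3
  + C(CH3)3 → C:4 H:9
Element totals:
  C: 11
  H: 16
  F: 3
  N: 1
  O: 1

C11H16F3NO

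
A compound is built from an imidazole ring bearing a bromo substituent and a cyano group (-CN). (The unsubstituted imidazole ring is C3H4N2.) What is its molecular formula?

Atom tally by fragment:
  imidazole ring core → C:3 H:4 N:2
  (− 2 ring H displaced by substituents)
  + Br → Br:1
  + CN → C:1 N:1
Element totals:
  C: 4
  H: 2
  Br: 1
  N: 3

C4H2BrN3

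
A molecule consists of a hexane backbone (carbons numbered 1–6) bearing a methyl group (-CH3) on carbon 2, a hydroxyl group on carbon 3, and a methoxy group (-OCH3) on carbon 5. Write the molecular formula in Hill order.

Atom tally by fragment:
  CH3 → C:1 H:3
  CH(CH3) → C:2 H:4
  CH(OH) → C:1 H:2 O:1
  CH2 → C:1 H:2
  CH(OCH3) → C:2 H:4 O:1
  CH3 → C:1 H:3
Element totals:
  C: 8
  H: 18
  O: 2

C8H18O2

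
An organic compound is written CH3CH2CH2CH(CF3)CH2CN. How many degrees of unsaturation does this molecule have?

Element totals:
  C: 7
  H: 10
  F: 3
  N: 1
Molecular formula: C7H10F3N.
DoU = (2C + 2 + N − H − X) / 2 = (2·7 + 2 + 1 − 10 − 3) / 2 = 2.

2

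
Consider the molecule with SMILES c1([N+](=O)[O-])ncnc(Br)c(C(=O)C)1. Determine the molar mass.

Atom tally by fragment:
  pyrimidine ring core → C:4 H:4 N:2
  (− 3 ring H displaced by substituents)
  + NO2 → N:1 O:2
  + Br → Br:1
  + COCH3 → C:2 H:3 O:1
Element totals:
  C: 6
  H: 4
  Br: 1
  N: 3
  O: 3
Molecular formula: C6H4BrN3O3.
  M = 6(12.011) + 4(1.008) + 79.904 + 3(14.007) + 3(15.999)
    = 72.066 + 4.032 + 79.904 + 42.021 + 47.997 = 246.020

246.02 g/mol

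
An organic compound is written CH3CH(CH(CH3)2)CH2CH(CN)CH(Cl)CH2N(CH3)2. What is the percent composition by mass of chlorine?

Atom tally by fragment:
  CH3 → C:1 H:3
  CH(CH(CH3)2) → C:4 H:8
  CH2 → C:1 H:2
  CH(CN) → C:2 H:1 N:1
  CH(Cl) → C:1 H:1 Cl:1
  CH2N(CH3)2 → C:3 H:8 N:1
Element totals:
  C: 12
  H: 23
  Cl: 1
  N: 2
Molecular formula: C12H23ClN2.
Molar mass = 230.780 g/mol.
Mass from Cl: 1 × 35.45 = 35.450 g/mol.
%Cl = 35.450 / 230.780 × 100 = 15.36%.

15.36%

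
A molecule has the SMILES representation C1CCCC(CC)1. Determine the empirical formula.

CH2

Atom tally by fragment:
  cyclopentane ring core → C:5 H:10
  (− 1 ring H displaced by substituents)
  + C2H5 → C:2 H:5
Element totals:
  C: 7
  H: 14
Molecular formula: C7H14.
gcd of subscripts = 7; dividing each by 7:
  C: 7/7 = 1
  H: 14/7 = 2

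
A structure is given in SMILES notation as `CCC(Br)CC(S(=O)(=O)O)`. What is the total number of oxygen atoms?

Atom tally by fragment:
  CH3 → C:1 H:3
  CH2 → C:1 H:2
  CH(Br) → C:1 H:1 Br:1
  CH2 → C:1 H:2
  CH2SO3H → C:1 H:3 S:1 O:3
Element totals:
  C: 5
  H: 11
  Br: 1
  O: 3
  S: 1

3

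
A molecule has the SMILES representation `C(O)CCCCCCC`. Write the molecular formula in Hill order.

C8H18O

Atom tally by fragment:
  HOCH2 → C:1 H:3 O:1
  CH2 → C:1 H:2
  CH2 → C:1 H:2
  CH2 → C:1 H:2
  CH2 → C:1 H:2
  CH2 → C:1 H:2
  CH2 → C:1 H:2
  CH3 → C:1 H:3
Element totals:
  C: 8
  H: 18
  O: 1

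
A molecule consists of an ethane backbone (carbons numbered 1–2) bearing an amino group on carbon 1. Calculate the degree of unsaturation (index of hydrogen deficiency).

Atom tally by fragment:
  H2NCH2 → C:1 H:4 N:1
  CH3 → C:1 H:3
Element totals:
  C: 2
  H: 7
  N: 1
Molecular formula: C2H7N.
DoU = (2C + 2 + N − H − X) / 2 = (2·2 + 2 + 1 − 7 − 0) / 2 = 0.

0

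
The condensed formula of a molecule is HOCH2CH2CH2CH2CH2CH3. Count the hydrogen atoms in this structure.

14

Element totals:
  C: 6
  H: 14
  O: 1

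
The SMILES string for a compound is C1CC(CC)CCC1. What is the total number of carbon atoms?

Atom tally by fragment:
  cyclohexane ring core → C:6 H:12
  (− 1 ring H displaced by substituents)
  + C2H5 → C:2 H:5
Element totals:
  C: 8
  H: 16

8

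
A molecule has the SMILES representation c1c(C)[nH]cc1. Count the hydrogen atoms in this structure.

Atom tally by fragment:
  pyrrole ring core → C:4 H:5 N:1
  (− 1 ring H displaced by substituents)
  + CH3 → C:1 H:3
Element totals:
  C: 5
  H: 7
  N: 1

7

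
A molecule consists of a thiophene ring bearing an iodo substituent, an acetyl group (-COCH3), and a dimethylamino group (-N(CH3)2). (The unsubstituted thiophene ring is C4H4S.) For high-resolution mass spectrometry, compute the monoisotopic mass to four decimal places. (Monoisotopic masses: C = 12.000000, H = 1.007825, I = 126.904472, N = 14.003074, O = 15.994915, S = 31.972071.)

294.9528

Atom tally by fragment:
  thiophene ring core → C:4 H:4 S:1
  (− 3 ring H displaced by substituents)
  + I → I:1
  + COCH3 → C:2 H:3 O:1
  + N(CH3)2 → N:1 C:2 H:6
Element totals:
  C: 8
  H: 10
  I: 1
  N: 1
  O: 1
  S: 1
Molecular formula: C8H10INOS.
  M = 8(12.0) + 10(1.007825) + 126.904472 + 14.003074 + 15.994915 + 31.972071
    = 96.000000 + 10.078250 + 126.904472 + 14.003074 + 15.994915 + 31.972071 = 294.952782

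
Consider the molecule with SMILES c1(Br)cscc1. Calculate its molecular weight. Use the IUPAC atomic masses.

Atom tally by fragment:
  thiophene ring core → C:4 H:4 S:1
  (− 1 ring H displaced by substituents)
  + Br → Br:1
Element totals:
  C: 4
  H: 3
  Br: 1
  S: 1
Molecular formula: C4H3BrS.
  M = 4(12.011) + 3(1.008) + 79.904 + 32.06
    = 48.044 + 3.024 + 79.904 + 32.060 = 163.032

163.03 g/mol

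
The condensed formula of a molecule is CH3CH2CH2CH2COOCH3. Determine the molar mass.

116.16 g/mol

Element totals:
  C: 6
  H: 12
  O: 2
Molecular formula: C6H12O2.
  M = 6(12.011) + 12(1.008) + 2(15.999)
    = 72.066 + 12.096 + 31.998 = 116.160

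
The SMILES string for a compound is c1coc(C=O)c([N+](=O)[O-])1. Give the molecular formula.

Atom tally by fragment:
  furan ring core → C:4 H:4 O:1
  (− 2 ring H displaced by substituents)
  + CHO → C:1 H:1 O:1
  + NO2 → N:1 O:2
Element totals:
  C: 5
  H: 3
  N: 1
  O: 4

C5H3NO4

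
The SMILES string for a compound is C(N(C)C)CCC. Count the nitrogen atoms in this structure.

1

Atom tally by fragment:
  (CH3)2NCH2 → C:3 H:8 N:1
  CH2 → C:1 H:2
  CH2 → C:1 H:2
  CH3 → C:1 H:3
Element totals:
  C: 6
  H: 15
  N: 1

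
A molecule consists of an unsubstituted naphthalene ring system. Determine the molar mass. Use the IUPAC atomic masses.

Atom tally by fragment:
  naphthalene ring system core → C:10 H:8
Element totals:
  C: 10
  H: 8
Molecular formula: C10H8.
  M = 10(12.011) + 8(1.008)
    = 120.110 + 8.064 = 128.174

128.17 g/mol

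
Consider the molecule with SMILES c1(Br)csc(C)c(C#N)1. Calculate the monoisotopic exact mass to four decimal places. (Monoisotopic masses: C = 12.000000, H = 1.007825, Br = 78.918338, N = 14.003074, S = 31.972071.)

200.9248

Atom tally by fragment:
  thiophene ring core → C:4 H:4 S:1
  (− 3 ring H displaced by substituents)
  + Br → Br:1
  + CH3 → C:1 H:3
  + CN → C:1 N:1
Element totals:
  C: 6
  H: 4
  Br: 1
  N: 1
  S: 1
Molecular formula: C6H4BrNS.
  M = 6(12.0) + 4(1.007825) + 78.918338 + 14.003074 + 31.972071
    = 72.000000 + 4.031300 + 78.918338 + 14.003074 + 31.972071 = 200.924783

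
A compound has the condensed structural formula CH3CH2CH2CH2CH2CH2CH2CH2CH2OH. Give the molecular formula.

Atom tally by fragment:
  CH3 → C:1 H:3
  CH2 → C:1 H:2
  CH2 → C:1 H:2
  CH2 → C:1 H:2
  CH2 → C:1 H:2
  CH2 → C:1 H:2
  CH2 → C:1 H:2
  CH2 → C:1 H:2
  CH2OH → C:1 H:3 O:1
Element totals:
  C: 9
  H: 20
  O: 1

C9H20O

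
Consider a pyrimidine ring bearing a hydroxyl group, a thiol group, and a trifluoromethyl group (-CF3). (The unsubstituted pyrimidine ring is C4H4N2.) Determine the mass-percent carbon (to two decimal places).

Atom tally by fragment:
  pyrimidine ring core → C:4 H:4 N:2
  (− 3 ring H displaced by substituents)
  + OH → O:1 H:1
  + SH → S:1 H:1
  + CF3 → C:1 F:3
Element totals:
  C: 5
  H: 3
  F: 3
  N: 2
  O: 1
  S: 1
Molecular formula: C5H3F3N2OS.
Molar mass = 196.146 g/mol.
Mass from C: 5 × 12.011 = 60.055 g/mol.
%C = 60.055 / 196.146 × 100 = 30.62%.

30.62%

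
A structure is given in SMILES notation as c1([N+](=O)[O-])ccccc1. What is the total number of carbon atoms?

Atom tally by fragment:
  benzene ring core → C:6 H:6
  (− 1 ring H displaced by substituents)
  + NO2 → N:1 O:2
Element totals:
  C: 6
  H: 5
  N: 1
  O: 2

6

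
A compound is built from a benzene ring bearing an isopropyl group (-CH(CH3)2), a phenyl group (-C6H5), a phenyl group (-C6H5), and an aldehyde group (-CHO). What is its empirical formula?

Atom tally by fragment:
  benzene ring core → C:6 H:6
  (− 4 ring H displaced by substituents)
  + CH(CH3)2 → C:3 H:7
  + C6H5 → C:6 H:5
  + C6H5 → C:6 H:5
  + CHO → C:1 H:1 O:1
Element totals:
  C: 22
  H: 20
  O: 1
Molecular formula: C22H20O.
gcd of subscripts (22, 20, 1) = 1, so the empirical formula equals the molecular formula.

C22H20O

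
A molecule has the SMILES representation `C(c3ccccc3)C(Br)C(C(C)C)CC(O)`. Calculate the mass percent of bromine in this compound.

Atom tally by fragment:
  C6H5CH2 → C:7 H:7
  CH(Br) → C:1 H:1 Br:1
  CH(CH(CH3)2) → C:4 H:8
  CH2 → C:1 H:2
  CH2OH → C:1 H:3 O:1
Element totals:
  C: 14
  H: 21
  Br: 1
  O: 1
Molecular formula: C14H21BrO.
Molar mass = 285.225 g/mol.
Mass from Br: 1 × 79.904 = 79.904 g/mol.
%Br = 79.904 / 285.225 × 100 = 28.01%.

28.01%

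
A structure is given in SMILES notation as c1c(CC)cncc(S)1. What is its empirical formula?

Atom tally by fragment:
  pyridine ring core → C:5 H:5 N:1
  (− 2 ring H displaced by substituents)
  + C2H5 → C:2 H:5
  + SH → S:1 H:1
Element totals:
  C: 7
  H: 9
  N: 1
  S: 1
Molecular formula: C7H9NS.
gcd of subscripts (7, 9, 1, 1) = 1, so the empirical formula equals the molecular formula.

C7H9NS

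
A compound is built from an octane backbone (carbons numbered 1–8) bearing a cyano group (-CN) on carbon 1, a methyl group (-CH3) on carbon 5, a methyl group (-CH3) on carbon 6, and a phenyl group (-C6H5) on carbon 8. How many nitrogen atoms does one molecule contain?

Atom tally by fragment:
  NCCH2 → C:2 H:2 N:1
  CH2 → C:1 H:2
  CH2 → C:1 H:2
  CH2 → C:1 H:2
  CH(CH3) → C:2 H:4
  CH(CH3) → C:2 H:4
  CH2 → C:1 H:2
  CH2C6H5 → C:7 H:7
Element totals:
  C: 17
  H: 25
  N: 1

1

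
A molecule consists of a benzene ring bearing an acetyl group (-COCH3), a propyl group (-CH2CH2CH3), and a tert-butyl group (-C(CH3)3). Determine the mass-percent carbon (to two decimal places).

Atom tally by fragment:
  benzene ring core → C:6 H:6
  (− 3 ring H displaced by substituents)
  + COCH3 → C:2 H:3 O:1
  + CH2CH2CH3 → C:3 H:7
  + C(CH3)3 → C:4 H:9
Element totals:
  C: 15
  H: 22
  O: 1
Molecular formula: C15H22O.
Molar mass = 218.340 g/mol.
Mass from C: 15 × 12.011 = 180.165 g/mol.
%C = 180.165 / 218.340 × 100 = 82.52%.

82.52%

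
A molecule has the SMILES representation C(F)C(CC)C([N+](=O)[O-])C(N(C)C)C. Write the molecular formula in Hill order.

Atom tally by fragment:
  FCH2 → C:1 H:2 F:1
  CH(C2H5) → C:3 H:6
  CH(NO2) → C:1 H:1 N:1 O:2
  CH(N(CH3)2) → C:3 H:7 N:1
  CH3 → C:1 H:3
Element totals:
  C: 9
  H: 19
  F: 1
  N: 2
  O: 2

C9H19FN2O2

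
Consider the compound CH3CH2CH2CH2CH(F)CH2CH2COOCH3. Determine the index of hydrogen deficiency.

1

Element totals:
  C: 9
  H: 17
  F: 1
  O: 2
Molecular formula: C9H17FO2.
DoU = (2C + 2 + N − H − X) / 2 = (2·9 + 2 + 0 − 17 − 1) / 2 = 1.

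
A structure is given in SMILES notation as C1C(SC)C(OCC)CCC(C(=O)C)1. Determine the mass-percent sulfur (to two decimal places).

Atom tally by fragment:
  cyclohexane ring core → C:6 H:12
  (− 3 ring H displaced by substituents)
  + SCH3 → C:1 H:3 S:1
  + OC2H5 → C:2 H:5 O:1
  + COCH3 → C:2 H:3 O:1
Element totals:
  C: 11
  H: 20
  O: 2
  S: 1
Molecular formula: C11H20O2S.
Molar mass = 216.339 g/mol.
Mass from S: 1 × 32.06 = 32.060 g/mol.
%S = 32.060 / 216.339 × 100 = 14.82%.

14.82%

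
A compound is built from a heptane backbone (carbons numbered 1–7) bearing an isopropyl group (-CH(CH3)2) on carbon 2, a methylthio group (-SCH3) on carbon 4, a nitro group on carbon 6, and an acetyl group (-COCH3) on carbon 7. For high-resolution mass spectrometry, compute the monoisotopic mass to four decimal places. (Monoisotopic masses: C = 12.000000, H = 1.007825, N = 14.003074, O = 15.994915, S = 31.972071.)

275.1555

Atom tally by fragment:
  CH3 → C:1 H:3
  CH(CH(CH3)2) → C:4 H:8
  CH2 → C:1 H:2
  CH(SCH3) → C:2 H:4 S:1
  CH2 → C:1 H:2
  CH(NO2) → C:1 H:1 N:1 O:2
  CH2COCH3 → C:3 H:5 O:1
Element totals:
  C: 13
  H: 25
  N: 1
  O: 3
  S: 1
Molecular formula: C13H25NO3S.
  M = 13(12.0) + 25(1.007825) + 14.003074 + 3(15.994915) + 31.972071
    = 156.000000 + 25.195625 + 14.003074 + 47.984745 + 31.972071 = 275.155515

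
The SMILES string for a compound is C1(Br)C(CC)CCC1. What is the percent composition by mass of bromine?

45.12%

Atom tally by fragment:
  cyclopentane ring core → C:5 H:10
  (− 2 ring H displaced by substituents)
  + Br → Br:1
  + C2H5 → C:2 H:5
Element totals:
  C: 7
  H: 13
  Br: 1
Molecular formula: C7H13Br.
Molar mass = 177.085 g/mol.
Mass from Br: 1 × 79.904 = 79.904 g/mol.
%Br = 79.904 / 177.085 × 100 = 45.12%.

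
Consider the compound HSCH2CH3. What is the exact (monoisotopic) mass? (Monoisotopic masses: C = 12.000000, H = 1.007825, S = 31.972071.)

Atom tally by fragment:
  HSCH2 → C:1 H:3 S:1
  CH3 → C:1 H:3
Element totals:
  C: 2
  H: 6
  S: 1
Molecular formula: C2H6S.
  M = 2(12.0) + 6(1.007825) + 31.972071
    = 24.000000 + 6.046950 + 31.972071 = 62.019021

62.0190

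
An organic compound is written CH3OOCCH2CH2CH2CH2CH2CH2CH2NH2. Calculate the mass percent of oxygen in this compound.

18.47%

Element totals:
  C: 9
  H: 19
  N: 1
  O: 2
Molecular formula: C9H19NO2.
Molar mass = 173.256 g/mol.
Mass from O: 2 × 15.999 = 31.998 g/mol.
%O = 31.998 / 173.256 × 100 = 18.47%.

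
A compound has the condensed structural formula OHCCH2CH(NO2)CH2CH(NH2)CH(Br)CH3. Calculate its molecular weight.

Atom tally by fragment:
  OHCCH2 → C:2 H:3 O:1
  CH(NO2) → C:1 H:1 N:1 O:2
  CH2 → C:1 H:2
  CH(NH2) → C:1 H:3 N:1
  CH(Br) → C:1 H:1 Br:1
  CH3 → C:1 H:3
Element totals:
  C: 7
  H: 13
  Br: 1
  N: 2
  O: 3
Molecular formula: C7H13BrN2O3.
  M = 7(12.011) + 13(1.008) + 79.904 + 2(14.007) + 3(15.999)
    = 84.077 + 13.104 + 79.904 + 28.014 + 47.997 = 253.096

253.10 g/mol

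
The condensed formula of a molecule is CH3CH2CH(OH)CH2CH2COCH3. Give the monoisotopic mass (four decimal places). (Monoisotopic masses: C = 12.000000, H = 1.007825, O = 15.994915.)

Atom tally by fragment:
  CH3 → C:1 H:3
  CH2 → C:1 H:2
  CH(OH) → C:1 H:2 O:1
  CH2 → C:1 H:2
  CH2COCH3 → C:3 H:5 O:1
Element totals:
  C: 7
  H: 14
  O: 2
Molecular formula: C7H14O2.
  M = 7(12.0) + 14(1.007825) + 2(15.994915)
    = 84.000000 + 14.109550 + 31.989830 = 130.099380

130.0994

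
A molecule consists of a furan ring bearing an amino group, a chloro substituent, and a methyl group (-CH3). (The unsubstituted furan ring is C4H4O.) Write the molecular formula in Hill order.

Atom tally by fragment:
  furan ring core → C:4 H:4 O:1
  (− 3 ring H displaced by substituents)
  + NH2 → N:1 H:2
  + Cl → Cl:1
  + CH3 → C:1 H:3
Element totals:
  C: 5
  H: 6
  Cl: 1
  N: 1
  O: 1

C5H6ClNO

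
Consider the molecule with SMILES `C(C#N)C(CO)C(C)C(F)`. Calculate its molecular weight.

Atom tally by fragment:
  NCCH2 → C:2 H:2 N:1
  CH(CH2OH) → C:2 H:4 O:1
  CH(CH3) → C:2 H:4
  CH2F → C:1 H:2 F:1
Element totals:
  C: 7
  H: 12
  F: 1
  N: 1
  O: 1
Molecular formula: C7H12FNO.
  M = 7(12.011) + 12(1.008) + 18.998 + 14.007 + 15.999
    = 84.077 + 12.096 + 18.998 + 14.007 + 15.999 = 145.177

145.18 g/mol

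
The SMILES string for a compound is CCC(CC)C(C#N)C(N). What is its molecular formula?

Atom tally by fragment:
  CH3 → C:1 H:3
  CH2 → C:1 H:2
  CH(C2H5) → C:3 H:6
  CH(CN) → C:2 H:1 N:1
  CH2NH2 → C:1 H:4 N:1
Element totals:
  C: 8
  H: 16
  N: 2

C8H16N2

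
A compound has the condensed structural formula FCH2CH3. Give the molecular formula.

Atom tally by fragment:
  FCH2 → C:1 H:2 F:1
  CH3 → C:1 H:3
Element totals:
  C: 2
  H: 5
  F: 1

C2H5F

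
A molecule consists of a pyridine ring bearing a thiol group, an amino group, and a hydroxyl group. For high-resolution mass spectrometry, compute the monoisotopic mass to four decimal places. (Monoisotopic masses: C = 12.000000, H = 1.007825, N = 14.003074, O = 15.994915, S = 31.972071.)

Atom tally by fragment:
  pyridine ring core → C:5 H:5 N:1
  (− 3 ring H displaced by substituents)
  + SH → S:1 H:1
  + NH2 → N:1 H:2
  + OH → O:1 H:1
Element totals:
  C: 5
  H: 6
  N: 2
  O: 1
  S: 1
Molecular formula: C5H6N2OS.
  M = 5(12.0) + 6(1.007825) + 2(14.003074) + 15.994915 + 31.972071
    = 60.000000 + 6.046950 + 28.006148 + 15.994915 + 31.972071 = 142.020084

142.0201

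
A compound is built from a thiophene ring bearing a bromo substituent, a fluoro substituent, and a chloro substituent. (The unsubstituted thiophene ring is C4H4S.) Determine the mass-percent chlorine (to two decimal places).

16.45%

Atom tally by fragment:
  thiophene ring core → C:4 H:4 S:1
  (− 3 ring H displaced by substituents)
  + Br → Br:1
  + F → F:1
  + Cl → Cl:1
Element totals:
  C: 4
  H: 1
  Br: 1
  Cl: 1
  F: 1
  S: 1
Molecular formula: C4HBrClFS.
Molar mass = 215.464 g/mol.
Mass from Cl: 1 × 35.45 = 35.450 g/mol.
%Cl = 35.450 / 215.464 × 100 = 16.45%.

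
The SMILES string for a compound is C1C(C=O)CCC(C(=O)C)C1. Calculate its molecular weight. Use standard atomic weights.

154.21 g/mol

Atom tally by fragment:
  cyclohexane ring core → C:6 H:12
  (− 2 ring H displaced by substituents)
  + CHO → C:1 H:1 O:1
  + COCH3 → C:2 H:3 O:1
Element totals:
  C: 9
  H: 14
  O: 2
Molecular formula: C9H14O2.
  M = 9(12.011) + 14(1.008) + 2(15.999)
    = 108.099 + 14.112 + 31.998 = 154.209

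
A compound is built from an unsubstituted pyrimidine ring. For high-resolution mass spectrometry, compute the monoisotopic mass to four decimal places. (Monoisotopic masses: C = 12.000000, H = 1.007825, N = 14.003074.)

Atom tally by fragment:
  pyrimidine ring core → C:4 H:4 N:2
Element totals:
  C: 4
  H: 4
  N: 2
Molecular formula: C4H4N2.
  M = 4(12.0) + 4(1.007825) + 2(14.003074)
    = 48.000000 + 4.031300 + 28.006148 = 80.037448

80.0374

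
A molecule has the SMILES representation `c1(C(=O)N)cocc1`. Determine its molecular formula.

C5H5NO2

Atom tally by fragment:
  furan ring core → C:4 H:4 O:1
  (− 1 ring H displaced by substituents)
  + CONH2 → C:1 H:2 O:1 N:1
Element totals:
  C: 5
  H: 5
  N: 1
  O: 2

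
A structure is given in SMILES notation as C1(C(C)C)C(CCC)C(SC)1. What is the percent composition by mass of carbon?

69.70%

Atom tally by fragment:
  cyclopropane ring core → C:3 H:6
  (− 3 ring H displaced by substituents)
  + CH(CH3)2 → C:3 H:7
  + CH2CH2CH3 → C:3 H:7
  + SCH3 → C:1 H:3 S:1
Element totals:
  C: 10
  H: 20
  S: 1
Molecular formula: C10H20S.
Molar mass = 172.330 g/mol.
Mass from C: 10 × 12.011 = 120.110 g/mol.
%C = 120.110 / 172.330 × 100 = 69.70%.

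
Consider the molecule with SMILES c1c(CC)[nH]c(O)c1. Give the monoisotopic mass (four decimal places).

Atom tally by fragment:
  pyrrole ring core → C:4 H:5 N:1
  (− 2 ring H displaced by substituents)
  + C2H5 → C:2 H:5
  + OH → O:1 H:1
Element totals:
  C: 6
  H: 9
  N: 1
  O: 1
Molecular formula: C6H9NO.
  M = 6(12.0) + 9(1.007825) + 14.003074 + 15.994915
    = 72.000000 + 9.070425 + 14.003074 + 15.994915 = 111.068414

111.0684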